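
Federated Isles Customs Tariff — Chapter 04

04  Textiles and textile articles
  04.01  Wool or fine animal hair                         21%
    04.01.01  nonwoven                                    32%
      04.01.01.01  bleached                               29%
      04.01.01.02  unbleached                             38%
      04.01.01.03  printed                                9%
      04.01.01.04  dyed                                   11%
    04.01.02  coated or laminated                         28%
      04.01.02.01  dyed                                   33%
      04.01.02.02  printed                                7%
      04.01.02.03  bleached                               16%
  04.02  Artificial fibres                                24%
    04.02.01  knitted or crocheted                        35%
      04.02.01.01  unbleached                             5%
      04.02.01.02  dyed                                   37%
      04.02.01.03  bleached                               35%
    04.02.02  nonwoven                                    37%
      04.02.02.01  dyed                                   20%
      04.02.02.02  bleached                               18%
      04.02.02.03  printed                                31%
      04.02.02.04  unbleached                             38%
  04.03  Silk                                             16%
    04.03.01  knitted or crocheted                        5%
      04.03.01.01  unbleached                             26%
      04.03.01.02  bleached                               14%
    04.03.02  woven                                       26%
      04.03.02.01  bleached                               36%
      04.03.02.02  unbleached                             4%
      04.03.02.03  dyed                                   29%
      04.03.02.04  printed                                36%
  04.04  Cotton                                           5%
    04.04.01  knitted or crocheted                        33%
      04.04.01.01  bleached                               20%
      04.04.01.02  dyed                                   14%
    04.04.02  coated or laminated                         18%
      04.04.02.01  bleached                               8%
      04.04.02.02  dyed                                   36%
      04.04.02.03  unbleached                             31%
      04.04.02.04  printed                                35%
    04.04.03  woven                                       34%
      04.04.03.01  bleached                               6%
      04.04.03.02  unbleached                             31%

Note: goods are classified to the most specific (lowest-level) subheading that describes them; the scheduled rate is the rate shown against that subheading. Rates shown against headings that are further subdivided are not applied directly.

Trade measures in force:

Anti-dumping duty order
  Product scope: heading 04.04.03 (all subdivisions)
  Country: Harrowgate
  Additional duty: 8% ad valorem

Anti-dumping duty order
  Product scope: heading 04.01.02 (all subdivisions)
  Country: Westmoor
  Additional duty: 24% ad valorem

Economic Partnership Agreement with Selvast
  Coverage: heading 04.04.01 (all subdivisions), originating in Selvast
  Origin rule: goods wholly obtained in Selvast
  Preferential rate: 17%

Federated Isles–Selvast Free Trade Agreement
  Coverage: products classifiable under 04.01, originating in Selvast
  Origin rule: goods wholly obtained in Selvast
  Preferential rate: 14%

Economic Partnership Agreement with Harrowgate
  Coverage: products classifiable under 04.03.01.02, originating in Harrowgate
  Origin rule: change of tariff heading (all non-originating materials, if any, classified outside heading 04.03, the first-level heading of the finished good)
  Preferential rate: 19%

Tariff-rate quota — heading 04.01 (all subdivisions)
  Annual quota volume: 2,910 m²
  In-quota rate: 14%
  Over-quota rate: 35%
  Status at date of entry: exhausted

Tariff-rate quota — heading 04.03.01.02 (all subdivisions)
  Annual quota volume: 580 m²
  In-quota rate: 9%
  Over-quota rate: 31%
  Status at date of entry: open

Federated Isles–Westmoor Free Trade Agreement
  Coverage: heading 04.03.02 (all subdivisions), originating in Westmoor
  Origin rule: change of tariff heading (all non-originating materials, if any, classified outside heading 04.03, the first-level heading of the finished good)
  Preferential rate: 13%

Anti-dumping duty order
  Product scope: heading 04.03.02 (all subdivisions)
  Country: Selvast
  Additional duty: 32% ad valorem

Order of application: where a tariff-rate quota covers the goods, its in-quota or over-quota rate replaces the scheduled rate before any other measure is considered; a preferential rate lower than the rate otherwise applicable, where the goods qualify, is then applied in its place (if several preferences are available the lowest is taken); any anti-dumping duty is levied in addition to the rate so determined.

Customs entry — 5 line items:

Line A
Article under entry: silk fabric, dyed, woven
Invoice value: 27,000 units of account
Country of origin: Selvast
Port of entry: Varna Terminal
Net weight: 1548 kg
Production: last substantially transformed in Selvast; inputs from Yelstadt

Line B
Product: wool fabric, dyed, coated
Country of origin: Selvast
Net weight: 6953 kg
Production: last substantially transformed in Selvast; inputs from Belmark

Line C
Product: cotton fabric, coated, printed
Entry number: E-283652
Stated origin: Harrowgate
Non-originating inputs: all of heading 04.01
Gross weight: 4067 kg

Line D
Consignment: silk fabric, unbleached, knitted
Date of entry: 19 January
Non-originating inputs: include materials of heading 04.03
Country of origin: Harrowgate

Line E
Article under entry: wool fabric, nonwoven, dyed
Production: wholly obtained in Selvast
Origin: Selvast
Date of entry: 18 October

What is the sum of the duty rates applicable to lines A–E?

Line A: silk → 04.03; woven → 04.03.02; dyed → 04.03.02.03. Scheduled 29%. Selvast agreement on 04.04.01: 04.03.02.03 not covered; Selvast agreement on 04.01: 04.03.02.03 not covered; anti-dumping (Selvast, 04.03.02): +32%; total 29% + 32% = 61%. → 61%.
Line B: wool → 04.01; coated → 04.01.02; dyed → 04.01.02.01. Scheduled 33%. quota on 04.01 exhausted → over-quota 35%; Selvast agreement on 04.04.01: 04.01.02.01 not covered; Selvast agreement on 04.01: not wholly obtained. → 35%.
Line C: cotton → 04.04; coated → 04.04.02; printed → 04.04.02.04. Scheduled 35%. Harrowgate agreement on 04.03.01.02: 04.04.02.04 not covered. → 35%.
Line D: silk → 04.03; knitted → 04.03.01; unbleached → 04.03.01.01. Scheduled 26%. Harrowgate agreement on 04.03.01.02: 04.03.01.01 not covered. → 26%.
Line E: wool → 04.01; nonwoven → 04.01.01; dyed → 04.01.01.04. Scheduled 11%. quota on 04.01 exhausted → over-quota 35%; Selvast agreement on 04.04.01: 04.01.01.04 not covered; Selvast agreement on 04.01: wholly obtained → 14% available; preferential 14%. → 14%.
Sum: 61% + 35% + 35% + 26% + 14% = 171%.

171%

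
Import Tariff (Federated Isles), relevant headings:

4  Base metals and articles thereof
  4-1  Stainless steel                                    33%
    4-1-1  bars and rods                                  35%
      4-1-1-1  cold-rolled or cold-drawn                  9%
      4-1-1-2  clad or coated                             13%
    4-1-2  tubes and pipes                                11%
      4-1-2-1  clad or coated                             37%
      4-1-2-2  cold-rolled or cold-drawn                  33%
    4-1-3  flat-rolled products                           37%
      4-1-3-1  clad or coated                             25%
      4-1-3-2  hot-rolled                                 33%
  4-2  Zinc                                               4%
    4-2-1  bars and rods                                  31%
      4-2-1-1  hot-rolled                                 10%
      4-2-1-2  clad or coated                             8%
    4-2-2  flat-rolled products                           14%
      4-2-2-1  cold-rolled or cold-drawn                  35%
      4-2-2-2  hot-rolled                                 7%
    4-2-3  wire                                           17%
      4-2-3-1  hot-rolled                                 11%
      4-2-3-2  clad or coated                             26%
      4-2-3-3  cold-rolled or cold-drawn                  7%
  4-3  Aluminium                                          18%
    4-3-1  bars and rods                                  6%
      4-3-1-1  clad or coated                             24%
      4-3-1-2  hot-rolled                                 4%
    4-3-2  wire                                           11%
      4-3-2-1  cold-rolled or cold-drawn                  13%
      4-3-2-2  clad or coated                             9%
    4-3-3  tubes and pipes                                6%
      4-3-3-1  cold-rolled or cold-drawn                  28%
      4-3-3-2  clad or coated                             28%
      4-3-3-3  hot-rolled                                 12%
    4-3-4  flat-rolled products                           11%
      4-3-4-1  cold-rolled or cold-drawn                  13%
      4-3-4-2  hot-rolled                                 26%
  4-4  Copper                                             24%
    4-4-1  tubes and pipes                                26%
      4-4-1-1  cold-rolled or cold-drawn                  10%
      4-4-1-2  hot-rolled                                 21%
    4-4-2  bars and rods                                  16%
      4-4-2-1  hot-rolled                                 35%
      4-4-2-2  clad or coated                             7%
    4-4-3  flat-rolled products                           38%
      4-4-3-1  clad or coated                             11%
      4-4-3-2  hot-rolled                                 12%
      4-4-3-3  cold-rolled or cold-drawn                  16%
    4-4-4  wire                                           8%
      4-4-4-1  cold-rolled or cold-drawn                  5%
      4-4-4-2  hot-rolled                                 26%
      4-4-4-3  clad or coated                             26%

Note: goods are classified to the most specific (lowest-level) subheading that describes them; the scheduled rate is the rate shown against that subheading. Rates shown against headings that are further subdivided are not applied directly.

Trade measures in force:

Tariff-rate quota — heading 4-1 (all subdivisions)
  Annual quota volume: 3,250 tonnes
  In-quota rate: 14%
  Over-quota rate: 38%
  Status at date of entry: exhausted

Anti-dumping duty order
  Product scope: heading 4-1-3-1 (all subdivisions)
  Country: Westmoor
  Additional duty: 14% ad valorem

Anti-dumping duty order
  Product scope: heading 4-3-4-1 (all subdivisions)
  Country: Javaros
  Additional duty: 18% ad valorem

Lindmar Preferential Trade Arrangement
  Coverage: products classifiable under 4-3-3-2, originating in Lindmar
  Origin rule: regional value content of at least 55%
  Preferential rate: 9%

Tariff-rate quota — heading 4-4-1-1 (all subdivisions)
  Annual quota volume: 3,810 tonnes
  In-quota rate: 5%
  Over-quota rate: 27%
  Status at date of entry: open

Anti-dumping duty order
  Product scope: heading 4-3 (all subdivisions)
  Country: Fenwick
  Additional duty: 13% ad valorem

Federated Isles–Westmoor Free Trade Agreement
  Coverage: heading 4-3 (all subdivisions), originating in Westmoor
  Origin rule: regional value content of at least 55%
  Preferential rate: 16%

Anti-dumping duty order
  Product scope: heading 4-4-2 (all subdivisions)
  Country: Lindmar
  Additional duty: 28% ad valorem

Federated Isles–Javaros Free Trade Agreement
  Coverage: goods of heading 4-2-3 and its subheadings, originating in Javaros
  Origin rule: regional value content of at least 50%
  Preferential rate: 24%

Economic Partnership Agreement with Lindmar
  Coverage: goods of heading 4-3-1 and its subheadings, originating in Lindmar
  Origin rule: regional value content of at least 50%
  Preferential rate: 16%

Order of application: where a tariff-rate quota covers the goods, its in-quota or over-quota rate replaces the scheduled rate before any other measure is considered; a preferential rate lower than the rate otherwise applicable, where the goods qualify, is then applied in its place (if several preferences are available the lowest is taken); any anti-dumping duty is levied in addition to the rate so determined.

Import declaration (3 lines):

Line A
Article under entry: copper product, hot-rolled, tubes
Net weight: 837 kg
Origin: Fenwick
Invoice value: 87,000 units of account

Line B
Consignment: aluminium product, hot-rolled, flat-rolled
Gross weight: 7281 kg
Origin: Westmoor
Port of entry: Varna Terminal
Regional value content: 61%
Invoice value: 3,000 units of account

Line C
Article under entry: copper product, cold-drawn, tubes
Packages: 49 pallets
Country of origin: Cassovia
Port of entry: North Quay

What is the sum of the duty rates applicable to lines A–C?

Line A: copper → 4-4; tubes → 4-4-1; hot-rolled → 4-4-1-2. Scheduled 21%. No special measure applies. → 21%.
Line B: aluminium → 4-3; flat-rolled → 4-3-4; hot-rolled → 4-3-4-2. Scheduled 26%. Westmoor agreement on 4-3: RVC ≥ 55% → 16% available; preferential 16%. → 16%.
Line C: copper → 4-4; tubes → 4-4-1; cold-drawn → 4-4-1-1. Scheduled 10%. quota on 4-4-1-1 open → in-quota 5%. → 5%.
Sum: 21% + 16% + 5% = 42%.

42%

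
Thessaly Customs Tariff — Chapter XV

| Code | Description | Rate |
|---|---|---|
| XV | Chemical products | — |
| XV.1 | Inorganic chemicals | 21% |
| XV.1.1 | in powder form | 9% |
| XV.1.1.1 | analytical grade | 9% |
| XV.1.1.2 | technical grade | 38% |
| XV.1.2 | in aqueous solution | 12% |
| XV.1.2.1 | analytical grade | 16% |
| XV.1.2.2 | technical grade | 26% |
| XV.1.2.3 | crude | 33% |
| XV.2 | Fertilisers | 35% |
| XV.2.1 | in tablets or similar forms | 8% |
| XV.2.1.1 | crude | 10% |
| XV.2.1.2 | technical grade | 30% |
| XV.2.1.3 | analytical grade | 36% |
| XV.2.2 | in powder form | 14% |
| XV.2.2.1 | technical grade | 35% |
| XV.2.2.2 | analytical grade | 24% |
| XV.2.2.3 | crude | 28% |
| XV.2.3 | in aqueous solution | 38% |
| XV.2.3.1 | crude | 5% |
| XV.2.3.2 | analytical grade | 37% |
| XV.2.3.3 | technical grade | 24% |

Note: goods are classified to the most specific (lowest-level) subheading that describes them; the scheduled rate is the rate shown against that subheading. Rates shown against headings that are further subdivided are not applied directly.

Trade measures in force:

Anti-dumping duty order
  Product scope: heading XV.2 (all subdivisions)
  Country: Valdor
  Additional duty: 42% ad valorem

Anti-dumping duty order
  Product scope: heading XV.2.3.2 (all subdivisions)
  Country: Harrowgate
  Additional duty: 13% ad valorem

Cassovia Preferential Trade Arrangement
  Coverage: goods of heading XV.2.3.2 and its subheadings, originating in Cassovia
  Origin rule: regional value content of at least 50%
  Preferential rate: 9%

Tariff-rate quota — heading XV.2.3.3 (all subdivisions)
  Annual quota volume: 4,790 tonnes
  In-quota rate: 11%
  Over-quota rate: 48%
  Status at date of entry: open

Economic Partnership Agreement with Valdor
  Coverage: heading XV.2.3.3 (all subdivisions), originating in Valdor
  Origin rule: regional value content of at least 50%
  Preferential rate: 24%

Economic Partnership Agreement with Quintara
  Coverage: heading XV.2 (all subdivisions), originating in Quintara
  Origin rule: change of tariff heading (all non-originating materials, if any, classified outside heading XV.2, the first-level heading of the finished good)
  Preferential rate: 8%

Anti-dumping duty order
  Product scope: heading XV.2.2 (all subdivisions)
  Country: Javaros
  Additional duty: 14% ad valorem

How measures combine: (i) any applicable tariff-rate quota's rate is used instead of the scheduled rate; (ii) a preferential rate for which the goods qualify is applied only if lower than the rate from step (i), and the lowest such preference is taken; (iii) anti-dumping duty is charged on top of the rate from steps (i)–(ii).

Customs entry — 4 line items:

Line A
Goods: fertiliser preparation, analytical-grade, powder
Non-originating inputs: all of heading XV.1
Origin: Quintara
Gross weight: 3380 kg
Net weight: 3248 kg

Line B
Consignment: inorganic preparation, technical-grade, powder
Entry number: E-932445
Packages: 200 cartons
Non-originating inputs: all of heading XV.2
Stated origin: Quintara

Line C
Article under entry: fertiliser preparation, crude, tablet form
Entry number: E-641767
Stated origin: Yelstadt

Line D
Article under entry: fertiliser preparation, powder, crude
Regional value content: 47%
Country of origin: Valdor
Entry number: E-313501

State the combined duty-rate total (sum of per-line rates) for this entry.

Line A: fertiliser → XV.2; powder → XV.2.2; analytical-grade → XV.2.2.2. Scheduled 24%. Quintara agreement on XV.2: CTH met → 8% available; preferential 8%. → 8%.
Line B: inorganic → XV.1; powder → XV.1.1; technical-grade → XV.1.1.2. Scheduled 38%. Quintara agreement on XV.2: XV.1.1.2 not covered. → 38%.
Line C: fertiliser → XV.2; tablet form → XV.2.1; crude → XV.2.1.1. Scheduled 10%. No special measure applies. → 10%.
Line D: fertiliser → XV.2; powder → XV.2.2; crude → XV.2.2.3. Scheduled 28%. Valdor agreement on XV.2.3.3: XV.2.2.3 not covered; anti-dumping (Valdor, XV.2): +42%; total 28% + 42% = 70%. → 70%.
Sum: 8% + 38% + 10% + 70% = 126%.

126%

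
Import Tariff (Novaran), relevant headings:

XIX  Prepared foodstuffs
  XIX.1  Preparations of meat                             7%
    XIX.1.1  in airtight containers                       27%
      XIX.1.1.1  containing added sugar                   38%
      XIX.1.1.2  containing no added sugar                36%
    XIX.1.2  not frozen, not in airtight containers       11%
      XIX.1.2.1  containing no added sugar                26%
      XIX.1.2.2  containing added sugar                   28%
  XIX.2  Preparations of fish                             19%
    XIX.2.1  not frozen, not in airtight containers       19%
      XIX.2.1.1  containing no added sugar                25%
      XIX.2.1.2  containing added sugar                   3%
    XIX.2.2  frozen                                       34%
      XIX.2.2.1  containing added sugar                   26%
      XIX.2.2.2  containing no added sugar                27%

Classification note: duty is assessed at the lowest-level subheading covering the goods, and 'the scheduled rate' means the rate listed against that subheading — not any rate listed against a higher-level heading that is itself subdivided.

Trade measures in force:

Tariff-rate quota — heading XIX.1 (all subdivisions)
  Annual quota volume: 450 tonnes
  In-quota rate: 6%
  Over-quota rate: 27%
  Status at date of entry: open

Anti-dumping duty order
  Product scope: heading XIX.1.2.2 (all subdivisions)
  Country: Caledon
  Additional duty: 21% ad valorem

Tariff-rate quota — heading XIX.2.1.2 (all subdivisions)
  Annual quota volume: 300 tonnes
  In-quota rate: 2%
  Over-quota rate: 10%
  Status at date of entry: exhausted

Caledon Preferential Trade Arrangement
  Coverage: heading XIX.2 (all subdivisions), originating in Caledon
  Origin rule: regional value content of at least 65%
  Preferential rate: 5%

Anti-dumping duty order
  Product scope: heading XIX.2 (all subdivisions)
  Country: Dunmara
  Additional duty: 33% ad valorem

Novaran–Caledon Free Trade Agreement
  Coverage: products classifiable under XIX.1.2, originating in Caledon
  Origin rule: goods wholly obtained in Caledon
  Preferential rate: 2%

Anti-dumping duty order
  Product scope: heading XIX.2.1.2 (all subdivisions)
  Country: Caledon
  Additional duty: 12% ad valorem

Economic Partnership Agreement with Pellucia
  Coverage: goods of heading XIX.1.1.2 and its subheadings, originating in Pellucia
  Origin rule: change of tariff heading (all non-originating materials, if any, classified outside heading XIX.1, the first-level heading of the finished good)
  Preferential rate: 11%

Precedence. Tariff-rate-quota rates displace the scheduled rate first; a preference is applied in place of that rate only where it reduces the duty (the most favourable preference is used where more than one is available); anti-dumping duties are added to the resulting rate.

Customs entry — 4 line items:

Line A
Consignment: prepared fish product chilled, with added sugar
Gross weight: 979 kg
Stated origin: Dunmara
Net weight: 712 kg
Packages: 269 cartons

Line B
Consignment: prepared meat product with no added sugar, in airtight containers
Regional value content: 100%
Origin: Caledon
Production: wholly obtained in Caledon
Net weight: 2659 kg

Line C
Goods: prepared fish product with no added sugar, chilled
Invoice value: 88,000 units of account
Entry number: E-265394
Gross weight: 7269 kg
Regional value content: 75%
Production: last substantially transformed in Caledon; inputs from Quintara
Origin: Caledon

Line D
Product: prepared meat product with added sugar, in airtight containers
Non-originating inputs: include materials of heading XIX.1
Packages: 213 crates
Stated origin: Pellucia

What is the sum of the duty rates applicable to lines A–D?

60%

Line A: prepared fish product → XIX.2; chilled → XIX.2.1; with added sugar → XIX.2.1.2. Scheduled 3%. quota on XIX.2.1.2 exhausted → over-quota 10%; anti-dumping (Dunmara, XIX.2): +33%; total 10% + 33% = 43%. → 43%.
Line B: prepared meat product → XIX.1; in airtight containers → XIX.1.1; with no added sugar → XIX.1.1.2. Scheduled 36%. quota on XIX.1 open → in-quota 6%; Caledon agreement on XIX.2: XIX.1.1.2 not covered; Caledon agreement on XIX.1.2: XIX.1.1.2 not covered. → 6%.
Line C: prepared fish product → XIX.2; chilled → XIX.2.1; with no added sugar → XIX.2.1.1. Scheduled 25%. Caledon agreement on XIX.2: RVC ≥ 65% → 5% available; Caledon agreement on XIX.1.2: XIX.2.1.1 not covered; preferential 5%. → 5%.
Line D: prepared meat product → XIX.1; in airtight containers → XIX.1.1; with added sugar → XIX.1.1.1. Scheduled 38%. quota on XIX.1 open → in-quota 6%; Pellucia agreement on XIX.1.1.2: XIX.1.1.1 not covered. → 6%.
Sum: 43% + 6% + 5% + 6% = 60%.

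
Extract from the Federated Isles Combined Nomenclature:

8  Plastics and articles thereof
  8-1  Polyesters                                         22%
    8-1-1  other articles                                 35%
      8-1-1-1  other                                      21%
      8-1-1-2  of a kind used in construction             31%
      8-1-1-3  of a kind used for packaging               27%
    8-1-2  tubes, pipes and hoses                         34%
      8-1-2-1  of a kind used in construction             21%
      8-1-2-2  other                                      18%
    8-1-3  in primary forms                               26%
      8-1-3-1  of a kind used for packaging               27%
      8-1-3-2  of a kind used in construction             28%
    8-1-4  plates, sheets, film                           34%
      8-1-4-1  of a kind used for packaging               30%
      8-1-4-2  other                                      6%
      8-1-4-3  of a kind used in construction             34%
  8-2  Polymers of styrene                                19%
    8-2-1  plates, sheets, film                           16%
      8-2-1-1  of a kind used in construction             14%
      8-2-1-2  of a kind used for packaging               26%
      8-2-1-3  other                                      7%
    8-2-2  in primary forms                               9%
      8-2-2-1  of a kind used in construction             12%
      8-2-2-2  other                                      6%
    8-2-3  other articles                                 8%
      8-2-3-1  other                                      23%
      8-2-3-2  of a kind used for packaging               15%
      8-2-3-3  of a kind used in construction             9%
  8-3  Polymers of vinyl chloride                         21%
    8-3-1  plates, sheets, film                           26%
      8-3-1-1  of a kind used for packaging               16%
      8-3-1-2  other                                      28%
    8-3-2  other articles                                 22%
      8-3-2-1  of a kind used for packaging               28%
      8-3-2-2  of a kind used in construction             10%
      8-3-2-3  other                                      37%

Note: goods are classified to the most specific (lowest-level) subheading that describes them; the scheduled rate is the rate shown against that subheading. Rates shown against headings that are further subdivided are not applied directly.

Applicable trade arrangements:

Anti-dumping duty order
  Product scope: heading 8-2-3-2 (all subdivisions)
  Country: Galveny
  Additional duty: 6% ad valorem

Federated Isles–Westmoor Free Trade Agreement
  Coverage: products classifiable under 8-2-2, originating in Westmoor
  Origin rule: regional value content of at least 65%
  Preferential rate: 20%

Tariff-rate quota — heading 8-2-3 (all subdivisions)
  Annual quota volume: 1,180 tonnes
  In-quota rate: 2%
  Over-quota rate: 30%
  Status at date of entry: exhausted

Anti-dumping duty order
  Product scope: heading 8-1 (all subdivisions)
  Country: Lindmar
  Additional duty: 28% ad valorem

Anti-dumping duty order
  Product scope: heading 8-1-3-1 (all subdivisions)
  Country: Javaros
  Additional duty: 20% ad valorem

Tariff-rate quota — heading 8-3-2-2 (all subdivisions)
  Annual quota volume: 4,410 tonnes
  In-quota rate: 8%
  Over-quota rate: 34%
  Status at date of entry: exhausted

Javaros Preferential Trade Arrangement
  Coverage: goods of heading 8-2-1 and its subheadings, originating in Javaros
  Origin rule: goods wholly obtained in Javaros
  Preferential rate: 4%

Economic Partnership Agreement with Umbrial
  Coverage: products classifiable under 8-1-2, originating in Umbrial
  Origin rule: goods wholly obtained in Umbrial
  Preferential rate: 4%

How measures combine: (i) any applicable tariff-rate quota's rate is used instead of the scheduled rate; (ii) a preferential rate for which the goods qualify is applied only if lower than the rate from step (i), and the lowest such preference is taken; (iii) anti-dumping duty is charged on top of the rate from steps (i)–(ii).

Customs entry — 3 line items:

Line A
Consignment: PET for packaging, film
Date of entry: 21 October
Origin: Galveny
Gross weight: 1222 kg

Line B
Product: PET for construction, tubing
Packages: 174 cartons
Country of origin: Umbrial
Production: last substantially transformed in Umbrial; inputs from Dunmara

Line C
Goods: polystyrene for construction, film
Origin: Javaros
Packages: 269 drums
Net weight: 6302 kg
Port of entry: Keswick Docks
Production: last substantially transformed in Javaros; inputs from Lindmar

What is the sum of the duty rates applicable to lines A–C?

Line A: PET → 8-1; film → 8-1-4; for packaging → 8-1-4-1. Scheduled 30%. No special measure applies. → 30%.
Line B: PET → 8-1; tubing → 8-1-2; for construction → 8-1-2-1. Scheduled 21%. Umbrial agreement on 8-1-2: not wholly obtained. → 21%.
Line C: polystyrene → 8-2; film → 8-2-1; for construction → 8-2-1-1. Scheduled 14%. Javaros agreement on 8-2-1: not wholly obtained. → 14%.
Sum: 30% + 21% + 14% = 65%.

65%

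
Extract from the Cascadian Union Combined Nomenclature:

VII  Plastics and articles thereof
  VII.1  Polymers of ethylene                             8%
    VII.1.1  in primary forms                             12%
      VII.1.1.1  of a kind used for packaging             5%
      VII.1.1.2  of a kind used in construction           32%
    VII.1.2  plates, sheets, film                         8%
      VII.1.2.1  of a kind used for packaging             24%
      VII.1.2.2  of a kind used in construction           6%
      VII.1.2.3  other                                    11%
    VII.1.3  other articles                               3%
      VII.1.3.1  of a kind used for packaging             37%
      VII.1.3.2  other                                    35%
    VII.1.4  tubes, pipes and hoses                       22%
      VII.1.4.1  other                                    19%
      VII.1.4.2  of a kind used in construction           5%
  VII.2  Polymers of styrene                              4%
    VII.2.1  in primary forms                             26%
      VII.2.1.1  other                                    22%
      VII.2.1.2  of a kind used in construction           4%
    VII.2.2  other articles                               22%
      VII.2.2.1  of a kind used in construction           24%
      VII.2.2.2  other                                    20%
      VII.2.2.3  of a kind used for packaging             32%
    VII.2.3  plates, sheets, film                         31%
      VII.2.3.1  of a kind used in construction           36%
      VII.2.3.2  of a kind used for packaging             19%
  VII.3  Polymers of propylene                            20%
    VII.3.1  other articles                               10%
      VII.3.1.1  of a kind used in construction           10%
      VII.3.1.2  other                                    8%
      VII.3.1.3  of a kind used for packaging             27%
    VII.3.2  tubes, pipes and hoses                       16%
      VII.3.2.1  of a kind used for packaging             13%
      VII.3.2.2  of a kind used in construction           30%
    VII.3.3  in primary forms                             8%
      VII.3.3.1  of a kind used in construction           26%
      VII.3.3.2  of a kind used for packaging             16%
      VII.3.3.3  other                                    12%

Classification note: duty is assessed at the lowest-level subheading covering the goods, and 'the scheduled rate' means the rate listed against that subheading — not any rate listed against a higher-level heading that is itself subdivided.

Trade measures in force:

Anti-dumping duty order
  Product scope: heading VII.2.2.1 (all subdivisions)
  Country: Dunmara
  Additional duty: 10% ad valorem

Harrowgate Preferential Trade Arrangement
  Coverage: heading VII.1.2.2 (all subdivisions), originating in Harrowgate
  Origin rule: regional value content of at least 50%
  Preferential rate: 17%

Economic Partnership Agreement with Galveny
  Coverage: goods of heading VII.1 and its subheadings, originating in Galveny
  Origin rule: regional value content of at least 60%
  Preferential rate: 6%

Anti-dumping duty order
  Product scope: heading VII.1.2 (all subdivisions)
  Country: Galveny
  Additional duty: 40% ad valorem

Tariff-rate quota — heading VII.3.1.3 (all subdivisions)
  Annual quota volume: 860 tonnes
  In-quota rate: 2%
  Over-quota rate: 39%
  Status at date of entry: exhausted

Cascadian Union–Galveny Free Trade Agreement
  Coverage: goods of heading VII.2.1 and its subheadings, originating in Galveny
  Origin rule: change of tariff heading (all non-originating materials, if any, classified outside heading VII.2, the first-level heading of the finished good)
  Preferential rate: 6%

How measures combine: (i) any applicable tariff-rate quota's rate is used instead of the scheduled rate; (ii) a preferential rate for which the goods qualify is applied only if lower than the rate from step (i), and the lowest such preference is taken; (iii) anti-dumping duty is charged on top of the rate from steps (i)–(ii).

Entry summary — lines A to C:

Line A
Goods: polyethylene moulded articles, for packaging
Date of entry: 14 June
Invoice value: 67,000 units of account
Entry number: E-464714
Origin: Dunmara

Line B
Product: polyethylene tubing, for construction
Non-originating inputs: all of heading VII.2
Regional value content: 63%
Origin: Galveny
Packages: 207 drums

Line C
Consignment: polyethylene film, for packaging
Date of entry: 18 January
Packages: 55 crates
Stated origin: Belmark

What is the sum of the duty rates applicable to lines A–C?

Line A: polyethylene → VII.1; moulded articles → VII.1.3; for packaging → VII.1.3.1. Scheduled 37%. No special measure applies. → 37%.
Line B: polyethylene → VII.1; tubing → VII.1.4; for construction → VII.1.4.2. Scheduled 5%. Galveny agreement on VII.1: RVC ≥ 60% → 6% available; Galveny agreement on VII.2.1: VII.1.4.2 not covered; preference 6% not lower than 5% → no reduction. → 5%.
Line C: polyethylene → VII.1; film → VII.1.2; for packaging → VII.1.2.1. Scheduled 24%. No special measure applies. → 24%.
Sum: 37% + 5% + 24% = 66%.

66%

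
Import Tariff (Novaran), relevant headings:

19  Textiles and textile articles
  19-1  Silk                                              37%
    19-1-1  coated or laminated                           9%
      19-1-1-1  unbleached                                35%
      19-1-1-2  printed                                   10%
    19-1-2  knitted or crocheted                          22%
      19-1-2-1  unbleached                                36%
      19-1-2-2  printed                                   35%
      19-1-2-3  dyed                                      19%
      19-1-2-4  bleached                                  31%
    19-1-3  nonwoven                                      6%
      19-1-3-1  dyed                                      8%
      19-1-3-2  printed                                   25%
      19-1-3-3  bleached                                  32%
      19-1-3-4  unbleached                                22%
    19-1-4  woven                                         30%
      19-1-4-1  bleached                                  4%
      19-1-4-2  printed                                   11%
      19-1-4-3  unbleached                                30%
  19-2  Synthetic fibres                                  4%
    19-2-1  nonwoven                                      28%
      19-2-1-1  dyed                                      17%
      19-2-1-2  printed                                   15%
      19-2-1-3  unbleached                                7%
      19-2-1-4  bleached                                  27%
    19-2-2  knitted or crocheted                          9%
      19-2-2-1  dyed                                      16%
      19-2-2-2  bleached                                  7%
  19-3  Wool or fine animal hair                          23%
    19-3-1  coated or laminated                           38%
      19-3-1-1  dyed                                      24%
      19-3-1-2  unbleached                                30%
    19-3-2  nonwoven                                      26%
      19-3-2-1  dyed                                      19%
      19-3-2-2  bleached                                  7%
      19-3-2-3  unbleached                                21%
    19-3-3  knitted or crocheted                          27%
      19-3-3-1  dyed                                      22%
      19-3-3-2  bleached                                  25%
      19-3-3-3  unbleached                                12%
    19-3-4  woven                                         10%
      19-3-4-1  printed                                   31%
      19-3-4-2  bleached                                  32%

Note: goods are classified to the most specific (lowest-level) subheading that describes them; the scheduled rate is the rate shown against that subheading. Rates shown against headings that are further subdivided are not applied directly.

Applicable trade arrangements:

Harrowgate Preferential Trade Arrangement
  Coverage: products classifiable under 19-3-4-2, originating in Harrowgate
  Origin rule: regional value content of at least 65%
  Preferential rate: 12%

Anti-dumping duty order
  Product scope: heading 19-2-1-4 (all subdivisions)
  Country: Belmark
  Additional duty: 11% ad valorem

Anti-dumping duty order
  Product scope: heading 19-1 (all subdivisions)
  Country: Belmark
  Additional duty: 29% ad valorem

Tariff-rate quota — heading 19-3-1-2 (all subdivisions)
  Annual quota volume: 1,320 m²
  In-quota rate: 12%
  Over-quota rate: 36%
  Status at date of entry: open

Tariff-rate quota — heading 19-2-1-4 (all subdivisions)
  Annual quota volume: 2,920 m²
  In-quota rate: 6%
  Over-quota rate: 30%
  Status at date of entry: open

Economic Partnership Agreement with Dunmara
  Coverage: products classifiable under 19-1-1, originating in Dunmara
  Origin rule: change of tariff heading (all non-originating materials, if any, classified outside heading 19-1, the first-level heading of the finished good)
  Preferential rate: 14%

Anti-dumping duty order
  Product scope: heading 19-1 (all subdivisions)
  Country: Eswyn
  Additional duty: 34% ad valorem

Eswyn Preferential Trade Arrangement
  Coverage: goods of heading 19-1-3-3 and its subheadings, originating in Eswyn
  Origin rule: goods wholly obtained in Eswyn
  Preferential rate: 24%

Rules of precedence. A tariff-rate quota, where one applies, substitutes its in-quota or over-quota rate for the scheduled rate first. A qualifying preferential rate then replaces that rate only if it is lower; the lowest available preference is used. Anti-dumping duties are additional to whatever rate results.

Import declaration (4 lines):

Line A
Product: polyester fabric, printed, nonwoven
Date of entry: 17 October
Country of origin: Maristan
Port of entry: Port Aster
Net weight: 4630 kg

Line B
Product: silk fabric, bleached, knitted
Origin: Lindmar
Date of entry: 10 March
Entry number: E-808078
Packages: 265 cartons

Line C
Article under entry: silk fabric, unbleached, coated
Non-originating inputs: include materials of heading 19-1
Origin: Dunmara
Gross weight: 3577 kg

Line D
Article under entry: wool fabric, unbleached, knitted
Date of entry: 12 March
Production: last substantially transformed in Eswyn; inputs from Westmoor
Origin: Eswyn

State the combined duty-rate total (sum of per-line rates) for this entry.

93%

Line A: polyester → 19-2; nonwoven → 19-2-1; printed → 19-2-1-2. Scheduled 15%. No special measure applies. → 15%.
Line B: silk → 19-1; knitted → 19-1-2; bleached → 19-1-2-4. Scheduled 31%. No special measure applies. → 31%.
Line C: silk → 19-1; coated → 19-1-1; unbleached → 19-1-1-1. Scheduled 35%. Dunmara agreement on 19-1-1: CTH not met. → 35%.
Line D: wool → 19-3; knitted → 19-3-3; unbleached → 19-3-3-3. Scheduled 12%. Eswyn agreement on 19-1-3-3: 19-3-3-3 not covered. → 12%.
Sum: 15% + 31% + 35% + 12% = 93%.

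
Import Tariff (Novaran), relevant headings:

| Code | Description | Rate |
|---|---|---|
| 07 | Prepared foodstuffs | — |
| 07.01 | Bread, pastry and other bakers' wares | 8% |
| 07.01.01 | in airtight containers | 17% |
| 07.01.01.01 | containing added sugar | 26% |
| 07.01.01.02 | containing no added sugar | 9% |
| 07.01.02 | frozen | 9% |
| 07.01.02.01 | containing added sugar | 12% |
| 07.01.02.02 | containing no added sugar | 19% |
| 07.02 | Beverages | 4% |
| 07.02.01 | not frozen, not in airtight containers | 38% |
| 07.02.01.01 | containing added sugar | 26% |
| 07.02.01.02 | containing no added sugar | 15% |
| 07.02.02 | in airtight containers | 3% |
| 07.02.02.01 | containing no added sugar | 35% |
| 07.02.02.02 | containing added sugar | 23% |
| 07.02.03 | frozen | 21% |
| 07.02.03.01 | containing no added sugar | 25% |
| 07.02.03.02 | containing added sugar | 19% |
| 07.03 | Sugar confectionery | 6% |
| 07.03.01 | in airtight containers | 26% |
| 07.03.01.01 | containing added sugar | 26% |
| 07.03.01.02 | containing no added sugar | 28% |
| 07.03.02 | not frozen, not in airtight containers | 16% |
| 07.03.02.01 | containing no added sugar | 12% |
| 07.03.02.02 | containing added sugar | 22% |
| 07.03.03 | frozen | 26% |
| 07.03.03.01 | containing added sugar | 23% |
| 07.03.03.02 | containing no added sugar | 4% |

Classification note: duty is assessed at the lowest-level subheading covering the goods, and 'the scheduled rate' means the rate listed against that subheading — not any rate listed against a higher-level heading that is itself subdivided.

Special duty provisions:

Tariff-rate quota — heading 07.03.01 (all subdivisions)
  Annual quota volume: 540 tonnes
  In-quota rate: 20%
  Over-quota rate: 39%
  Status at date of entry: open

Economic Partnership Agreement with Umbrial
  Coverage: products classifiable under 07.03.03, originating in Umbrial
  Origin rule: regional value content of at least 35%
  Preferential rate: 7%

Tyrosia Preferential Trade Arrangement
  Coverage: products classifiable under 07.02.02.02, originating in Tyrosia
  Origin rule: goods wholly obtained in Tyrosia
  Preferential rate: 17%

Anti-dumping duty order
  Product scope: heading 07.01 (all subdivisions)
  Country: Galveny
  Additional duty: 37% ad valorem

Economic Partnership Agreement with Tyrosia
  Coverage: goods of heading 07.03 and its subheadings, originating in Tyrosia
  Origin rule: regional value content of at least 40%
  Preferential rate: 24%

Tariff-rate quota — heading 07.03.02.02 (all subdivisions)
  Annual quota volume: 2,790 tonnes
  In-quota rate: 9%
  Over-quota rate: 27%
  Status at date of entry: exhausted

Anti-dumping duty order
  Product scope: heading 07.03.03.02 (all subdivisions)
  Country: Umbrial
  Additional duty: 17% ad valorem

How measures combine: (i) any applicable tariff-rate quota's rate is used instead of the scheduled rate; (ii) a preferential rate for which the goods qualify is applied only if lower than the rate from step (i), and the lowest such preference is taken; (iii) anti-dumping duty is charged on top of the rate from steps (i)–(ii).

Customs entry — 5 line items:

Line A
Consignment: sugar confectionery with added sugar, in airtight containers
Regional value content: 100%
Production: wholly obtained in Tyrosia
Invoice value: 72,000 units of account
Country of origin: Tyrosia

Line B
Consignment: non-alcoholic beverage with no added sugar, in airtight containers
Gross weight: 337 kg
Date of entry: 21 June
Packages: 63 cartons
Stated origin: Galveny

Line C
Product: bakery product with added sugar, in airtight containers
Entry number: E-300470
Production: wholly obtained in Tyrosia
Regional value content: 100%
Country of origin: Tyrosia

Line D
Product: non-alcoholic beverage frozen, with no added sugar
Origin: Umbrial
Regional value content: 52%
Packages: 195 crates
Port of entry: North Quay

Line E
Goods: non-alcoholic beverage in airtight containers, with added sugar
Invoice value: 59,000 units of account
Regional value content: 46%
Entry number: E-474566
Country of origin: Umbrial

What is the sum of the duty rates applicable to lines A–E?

129%

Line A: sugar confectionery → 07.03; in airtight containers → 07.03.01; with added sugar → 07.03.01.01. Scheduled 26%. quota on 07.03.01 open → in-quota 20%; Tyrosia agreement on 07.02.02.02: 07.03.01.01 not covered; Tyrosia agreement on 07.03: RVC ≥ 40% → 24% available; preference 24% not lower than 20% → no reduction. → 20%.
Line B: non-alcoholic beverage → 07.02; in airtight containers → 07.02.02; with no added sugar → 07.02.02.01. Scheduled 35%. No special measure applies. → 35%.
Line C: bakery product → 07.01; in airtight containers → 07.01.01; with added sugar → 07.01.01.01. Scheduled 26%. Tyrosia agreement on 07.02.02.02: 07.01.01.01 not covered; Tyrosia agreement on 07.03: 07.01.01.01 not covered. → 26%.
Line D: non-alcoholic beverage → 07.02; frozen → 07.02.03; with no added sugar → 07.02.03.01. Scheduled 25%. Umbrial agreement on 07.03.03: 07.02.03.01 not covered. → 25%.
Line E: non-alcoholic beverage → 07.02; in airtight containers → 07.02.02; with added sugar → 07.02.02.02. Scheduled 23%. Umbrial agreement on 07.03.03: 07.02.02.02 not covered. → 23%.
Sum: 20% + 35% + 26% + 25% + 23% = 129%.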